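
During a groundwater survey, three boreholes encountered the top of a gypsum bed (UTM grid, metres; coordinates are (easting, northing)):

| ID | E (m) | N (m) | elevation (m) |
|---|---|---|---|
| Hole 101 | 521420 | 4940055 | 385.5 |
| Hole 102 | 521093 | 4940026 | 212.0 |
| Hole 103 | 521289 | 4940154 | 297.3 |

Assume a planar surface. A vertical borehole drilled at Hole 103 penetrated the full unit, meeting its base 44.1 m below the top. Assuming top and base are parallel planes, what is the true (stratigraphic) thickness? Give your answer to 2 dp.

Two edge vectors: Hole 101→Hole 102 = (-327, -29, -173.5), Hole 101→Hole 103 = (-131, 99, -88.2).
Normal n = (Hole 101→Hole 102) × (Hole 101→Hole 103) = (19734.3, -6112.9, -36172).
So ∂z/∂E = −n_x/n_z = 0.54557 and ∂z/∂N = −n_y/n_z = −0.16900.
|∇z| = √(a²+b²) = 0.57114, so dip δ = arctan(0.57114) = 29.73°.
True thickness = vertical thickness × cos δ = 44.1 × cos 29.73° = 38.29 m.

38.29 m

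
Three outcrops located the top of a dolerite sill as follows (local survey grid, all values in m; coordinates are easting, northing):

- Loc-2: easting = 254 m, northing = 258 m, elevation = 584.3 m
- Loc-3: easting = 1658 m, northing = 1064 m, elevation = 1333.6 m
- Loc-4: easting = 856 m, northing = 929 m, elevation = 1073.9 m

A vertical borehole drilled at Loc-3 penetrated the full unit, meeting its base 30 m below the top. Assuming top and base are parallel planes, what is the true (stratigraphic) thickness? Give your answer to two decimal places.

Two edge vectors: Loc-2→Loc-3 = (1404, 806, 749.3), Loc-2→Loc-4 = (602, 671, 489.6).
Normal n = (Loc-2→Loc-3) × (Loc-2→Loc-4) = (-108162.7, -236319.8, 456872).
So ∂z/∂easting = −n_x/n_z = 0.23675 and ∂z/∂northing = −n_y/n_z = 0.51726.
|∇z| = √(a²+b²) = 0.56886, so dip δ = arctan(0.56886) = 29.63°.
True thickness = vertical thickness × cos δ = 30 × cos 29.63° = 26.08 m.

26.08 m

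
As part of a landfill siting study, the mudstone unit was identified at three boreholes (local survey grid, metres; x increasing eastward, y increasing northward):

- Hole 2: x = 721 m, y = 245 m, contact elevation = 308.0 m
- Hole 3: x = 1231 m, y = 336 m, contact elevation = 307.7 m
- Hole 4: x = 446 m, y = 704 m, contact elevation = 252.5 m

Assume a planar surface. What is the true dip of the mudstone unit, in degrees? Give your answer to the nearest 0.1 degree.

6.3°

Two edge vectors: Hole 2→Hole 3 = (510, 91, -0.3), Hole 2→Hole 4 = (-275, 459, -55.5).
Normal n = (Hole 2→Hole 3) × (Hole 2→Hole 4) = (-4912.8, 28387.5, 259115).
So ∂z/∂x = −n_x/n_z = 0.01896 and ∂z/∂y = −n_y/n_z = −0.10956.
Gradient magnitude |∇z| = √(a² + b²) = √(0.00036 + 0.01200) = 0.11118.
True dip = arctan(0.11118) = 6.3°, dipping toward N (azimuth ≈ 350°).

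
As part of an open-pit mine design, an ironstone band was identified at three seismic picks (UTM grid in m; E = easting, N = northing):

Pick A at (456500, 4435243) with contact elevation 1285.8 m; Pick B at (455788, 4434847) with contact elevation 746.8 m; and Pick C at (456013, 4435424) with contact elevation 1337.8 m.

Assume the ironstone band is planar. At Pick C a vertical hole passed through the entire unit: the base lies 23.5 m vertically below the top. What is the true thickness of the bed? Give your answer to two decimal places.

Let the plane be z = a·E + b·N + c.
Pick B−Pick A: −712a − 396b = −539;  Pick C−Pick A: −487a + 181b = 52.
Solving gives a = 0.23923, b = 0.93097.
|∇z| = √(a²+b²) = 0.96122, so dip δ = arctan(0.96122) = 43.87°.
True thickness = vertical thickness × cos δ = 23.5 × cos 43.87° = 16.94 m.

16.94 m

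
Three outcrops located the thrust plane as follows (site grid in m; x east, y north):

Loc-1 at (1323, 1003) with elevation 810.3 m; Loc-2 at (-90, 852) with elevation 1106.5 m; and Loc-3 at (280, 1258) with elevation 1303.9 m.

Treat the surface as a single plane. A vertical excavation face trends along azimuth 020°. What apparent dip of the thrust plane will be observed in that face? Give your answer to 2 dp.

Two edge vectors: Loc-1→Loc-2 = (-1413, -151, 296.2), Loc-1→Loc-3 = (-1043, 255, 493.6).
Normal n = (Loc-1→Loc-2) × (Loc-1→Loc-3) = (-150064.6, 388520.2, -517808).
So ∂z/∂x = −n_x/n_z = −0.28981 and ∂z/∂y = −n_y/n_z = 0.75032.
Unit vector along 020° is (sin 20°, cos 20°) = (0.3420, 0.9397).
Slope in that direction = a·(0.3420) + b·(0.9397) = 0.60595.
Apparent dip = arctan|0.60595| = 31.21° (true dip is 38.8°, so apparent ≤ true as expected).

31.21°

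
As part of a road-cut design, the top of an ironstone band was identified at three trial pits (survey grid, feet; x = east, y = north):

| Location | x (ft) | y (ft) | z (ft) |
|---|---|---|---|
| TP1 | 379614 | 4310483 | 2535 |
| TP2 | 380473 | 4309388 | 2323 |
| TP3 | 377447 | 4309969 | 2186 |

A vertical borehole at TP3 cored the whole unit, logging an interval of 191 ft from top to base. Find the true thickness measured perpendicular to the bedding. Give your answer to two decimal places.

Two edge vectors: TP1→TP2 = (859, -1095, -212), TP1→TP3 = (-2167, -514, -349).
Normal n = (TP1→TP2) × (TP1→TP3) = (273187, 759195, -2814391).
So ∂z/∂x = −n_x/n_z = 0.09707 and ∂z/∂y = −n_y/n_z = 0.26975.
|∇z| = √(a²+b²) = 0.28669, so dip δ = arctan(0.28669) = 16.00°.
True thickness = vertical thickness × cos δ = 191 × cos 16.00° = 183.60 ft.

183.60 ft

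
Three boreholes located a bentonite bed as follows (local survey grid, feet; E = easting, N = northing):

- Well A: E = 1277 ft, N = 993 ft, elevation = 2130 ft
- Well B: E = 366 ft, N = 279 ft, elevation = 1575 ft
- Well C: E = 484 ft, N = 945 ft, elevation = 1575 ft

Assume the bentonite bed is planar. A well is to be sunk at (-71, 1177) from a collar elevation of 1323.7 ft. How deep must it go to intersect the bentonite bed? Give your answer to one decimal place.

Two edge vectors: Well A→Well B = (-911, -714, -555), Well A→Well C = (-793, -48, -555).
Normal n = (Well A→Well B) × (Well A→Well C) = (369630, -65490, -522474).
So ∂z/∂E = −n_x/n_z = 0.707461 and ∂z/∂N = −n_y/n_z = −0.125346.
Intercept c from Well A: 2130 − 903.43 + 124.47 = 1351.04.
At (-71, 1177): z_contact = −50.23 − 147.53 + 1351.04 = 1153.28 ft.
Depth below ground = 1323.7 − 1153.28 = 170.4 ft.

170.4 ft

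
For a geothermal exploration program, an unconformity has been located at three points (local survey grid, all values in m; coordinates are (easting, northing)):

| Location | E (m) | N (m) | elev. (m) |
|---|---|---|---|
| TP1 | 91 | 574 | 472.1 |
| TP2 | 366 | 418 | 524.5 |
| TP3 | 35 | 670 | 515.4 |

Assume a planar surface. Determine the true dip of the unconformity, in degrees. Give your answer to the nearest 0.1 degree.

Two edge vectors: TP1→TP2 = (275, -156, 52.4), TP1→TP3 = (-56, 96, 43.3).
Normal n = (TP1→TP2) × (TP1→TP3) = (-11785.2, -14841.9, 17664).
So ∂z/∂E = −n_x/n_z = 0.66719 and ∂z/∂N = −n_y/n_z = 0.84023.
Gradient magnitude |∇z| = √(a² + b²) = √(0.44514 + 0.70599) = 1.07291.
True dip = arctan(1.07291) = 47.0°, dipping toward SW (azimuth ≈ 218°).

47.0°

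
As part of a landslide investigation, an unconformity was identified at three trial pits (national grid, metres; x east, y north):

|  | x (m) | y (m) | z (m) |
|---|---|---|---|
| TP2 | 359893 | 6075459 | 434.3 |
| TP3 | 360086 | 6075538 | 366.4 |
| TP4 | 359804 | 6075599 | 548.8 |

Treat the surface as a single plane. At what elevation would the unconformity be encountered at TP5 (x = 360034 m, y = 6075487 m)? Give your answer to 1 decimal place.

Let the plane be z = a·x + b·y + c.
TP3−TP2: 193a + 79b = −67.9;  TP4−TP2: −89a + 140b = 114.5.
Solving gives a = −0.544815130, b = 0.471510381.
Then c = 434.3 − a·359893 − b·6075459 = −2668132.54.
At (360034, 6075487): z = −196152.0 + 2864655.2 − 2668132.54 = 370.7 m.

370.7 m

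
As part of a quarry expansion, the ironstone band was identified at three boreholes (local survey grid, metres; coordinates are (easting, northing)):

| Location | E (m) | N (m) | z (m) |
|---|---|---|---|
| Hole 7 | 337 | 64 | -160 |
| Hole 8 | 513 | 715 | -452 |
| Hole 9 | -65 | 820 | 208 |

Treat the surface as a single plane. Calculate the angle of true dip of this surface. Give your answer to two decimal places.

49.57°

Two edge vectors: Hole 7→Hole 8 = (176, 651, -292), Hole 7→Hole 9 = (-402, 756, 368).
Normal n = (Hole 7→Hole 8) × (Hole 7→Hole 9) = (460320, 52616, 394758).
So ∂z/∂E = −n_x/n_z = −1.16608 and ∂z/∂N = −n_y/n_z = −0.13329.
Gradient magnitude |∇z| = √(a² + b²) = √(1.35975 + 0.01777) = 1.17367.
True dip = arctan(1.17367) = 49.57°, dipping toward E (azimuth ≈ 083°).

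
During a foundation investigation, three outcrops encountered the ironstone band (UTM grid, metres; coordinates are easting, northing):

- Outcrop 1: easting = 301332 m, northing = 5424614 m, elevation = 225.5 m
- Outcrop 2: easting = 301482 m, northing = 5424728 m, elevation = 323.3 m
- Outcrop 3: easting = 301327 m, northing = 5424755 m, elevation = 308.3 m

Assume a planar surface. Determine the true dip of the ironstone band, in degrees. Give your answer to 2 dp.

32.10°

Two edge vectors: Outcrop 1→Outcrop 2 = (150, 114, 97.8), Outcrop 1→Outcrop 3 = (-5, 141, 82.8).
Normal n = (Outcrop 1→Outcrop 2) × (Outcrop 1→Outcrop 3) = (-4350.6, -12909, 21720).
So ∂z/∂easting = −n_x/n_z = 0.20030 and ∂z/∂northing = −n_y/n_z = 0.59434.
Gradient magnitude |∇z| = √(a² + b²) = √(0.04012 + 0.35324) = 0.62718.
True dip = arctan(0.62718) = 32.10°, dipping toward SSW (azimuth ≈ 199°).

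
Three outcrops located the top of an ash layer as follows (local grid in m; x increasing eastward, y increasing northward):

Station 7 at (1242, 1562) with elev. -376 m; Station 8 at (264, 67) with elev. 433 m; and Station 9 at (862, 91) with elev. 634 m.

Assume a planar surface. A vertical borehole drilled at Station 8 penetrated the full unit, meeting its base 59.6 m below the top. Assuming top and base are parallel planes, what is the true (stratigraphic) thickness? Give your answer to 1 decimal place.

Two edge vectors: Station 7→Station 8 = (-978, -1495, 809), Station 7→Station 9 = (-380, -1471, 1010).
Normal n = (Station 7→Station 8) × (Station 7→Station 9) = (-319911, 680360, 870538).
So ∂z/∂x = −n_x/n_z = 0.36749 and ∂z/∂y = −n_y/n_z = −0.78154.
|∇z| = √(a²+b²) = 0.86363, so dip δ = arctan(0.86363) = 40.81°.
True thickness = vertical thickness × cos δ = 59.6 × cos 40.81° = 45.1 m.

45.1 m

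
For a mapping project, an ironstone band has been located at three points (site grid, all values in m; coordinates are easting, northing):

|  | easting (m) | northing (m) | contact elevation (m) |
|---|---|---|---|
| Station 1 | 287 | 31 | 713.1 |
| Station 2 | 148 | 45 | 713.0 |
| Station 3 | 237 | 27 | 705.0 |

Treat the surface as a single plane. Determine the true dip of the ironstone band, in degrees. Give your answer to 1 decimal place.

41.9°

Let the plane be z = a·easting + b·northing + c.
Station 2−Station 1: −139a + 14b = −0.1;  Station 3−Station 1: −50a − 4b = −8.1.
Solving gives a = 0.09061, b = 0.89244.
Gradient magnitude |∇z| = √(a² + b²) = √(0.00821 + 0.79644) = 0.89702.
True dip = arctan(0.89702) = 41.9°, dipping toward S (azimuth ≈ 186°).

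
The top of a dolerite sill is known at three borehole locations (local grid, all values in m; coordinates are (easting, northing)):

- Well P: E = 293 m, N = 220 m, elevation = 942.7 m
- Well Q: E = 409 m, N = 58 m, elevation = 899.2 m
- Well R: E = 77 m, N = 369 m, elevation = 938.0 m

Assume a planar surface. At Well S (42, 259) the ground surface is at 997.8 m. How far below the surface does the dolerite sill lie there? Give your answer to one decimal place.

135.9 m

Two edge vectors: Well P→Well Q = (116, -162, -43.5), Well P→Well R = (-216, 149, -4.7).
Normal n = (Well P→Well Q) × (Well P→Well R) = (7242.9, 9941.2, -17708).
So ∂z/∂E = −n_x/n_z = 0.40902 and ∂z/∂N = −n_y/n_z = 0.56140.
Intercept c from Well P: 942.7 − 119.84 − 123.51 = 699.35.
At (42, 259): z_contact = 17.18 + 145.40 + 699.35 = 861.93 m.
Depth below ground = 997.8 − 861.93 = 135.9 m.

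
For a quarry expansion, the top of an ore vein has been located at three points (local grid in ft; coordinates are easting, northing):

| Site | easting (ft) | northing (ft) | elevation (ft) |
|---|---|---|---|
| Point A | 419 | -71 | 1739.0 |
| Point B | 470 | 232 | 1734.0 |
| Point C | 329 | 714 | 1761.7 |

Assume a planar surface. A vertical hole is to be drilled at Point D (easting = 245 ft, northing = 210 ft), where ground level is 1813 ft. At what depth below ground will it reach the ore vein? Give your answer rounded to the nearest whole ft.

43 ft

Two edge vectors: Point A→Point B = (51, 303, -5), Point A→Point C = (-90, 785, 22.7).
Normal n = (Point A→Point B) × (Point A→Point C) = (10803.1, -707.7, 67305).
So ∂z/∂easting = −n_x/n_z = −0.16051 and ∂z/∂northing = −n_y/n_z = 0.01051.
Intercept c from Point A: 1739 + 67.25 + 0.75 = 1807.00.
At (245, 210): z_contact = −39.3 + 2.2 + 1807.00 = 1769.9 ft.
Depth below ground = 1813 − 1769.9 = 43 ft.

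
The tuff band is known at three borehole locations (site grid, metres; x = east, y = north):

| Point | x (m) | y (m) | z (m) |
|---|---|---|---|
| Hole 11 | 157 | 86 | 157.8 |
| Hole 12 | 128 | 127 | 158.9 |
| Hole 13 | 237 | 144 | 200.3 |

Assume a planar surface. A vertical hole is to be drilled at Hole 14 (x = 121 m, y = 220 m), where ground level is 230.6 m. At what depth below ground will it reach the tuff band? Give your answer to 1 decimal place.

49.3 m

Let the plane be z = a·x + b·y + c.
Hole 12−Hole 11: −29a + 41b = 1.1;  Hole 13−Hole 11: 80a + 58b = 42.5.
Solving gives a = 0.33831, b = 0.26612.
Then c = 157.8 − a·157 − b·86 = 81.80.
At (121, 220): z_contact = 40.94 + 58.55 + 81.80 = 181.28 m.
Depth below ground = 230.6 − 181.28 = 49.3 m.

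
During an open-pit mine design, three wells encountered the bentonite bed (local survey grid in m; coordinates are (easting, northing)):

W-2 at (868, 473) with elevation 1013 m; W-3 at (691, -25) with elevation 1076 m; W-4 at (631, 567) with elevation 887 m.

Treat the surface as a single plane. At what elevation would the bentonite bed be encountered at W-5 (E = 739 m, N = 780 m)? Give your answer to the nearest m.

874 m

Let the plane be z = a·E + b·N + c.
W-3−W-2: −177a − 498b = 63;  W-4−W-2: −237a + 94b = −126.
Solving gives a = 0.42198, b = −0.27649.
Then c = 1013 − a·868 − b·473 = 777.50.
At (739, 780): z = 311.8 − 215.7 + 777.50 = 873.7 m.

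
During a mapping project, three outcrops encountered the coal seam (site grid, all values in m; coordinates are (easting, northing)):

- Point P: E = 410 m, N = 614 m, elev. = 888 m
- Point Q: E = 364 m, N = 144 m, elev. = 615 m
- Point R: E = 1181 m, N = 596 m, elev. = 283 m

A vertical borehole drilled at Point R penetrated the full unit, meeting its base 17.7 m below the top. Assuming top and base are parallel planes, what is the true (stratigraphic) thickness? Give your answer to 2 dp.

12.45 m

Let the plane be z = a·E + b·N + c.
Point Q−Point P: −46a − 470b = −273;  Point R−Point P: 771a − 18b = −605.
Solving gives a = −0.76938, b = 0.65615.
|∇z| = √(a²+b²) = 1.01118, so dip δ = arctan(1.01118) = 45.32°.
True thickness = vertical thickness × cos δ = 17.7 × cos 45.32° = 12.45 m.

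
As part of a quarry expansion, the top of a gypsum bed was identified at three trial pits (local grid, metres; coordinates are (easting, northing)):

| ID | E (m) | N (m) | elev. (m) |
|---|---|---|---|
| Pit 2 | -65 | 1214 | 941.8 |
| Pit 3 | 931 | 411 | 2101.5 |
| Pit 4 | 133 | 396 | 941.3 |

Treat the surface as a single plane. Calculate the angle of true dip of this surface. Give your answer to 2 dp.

Two edge vectors: Pit 2→Pit 3 = (996, -803, 1159.7), Pit 2→Pit 4 = (198, -818, -0.5).
Normal n = (Pit 2→Pit 3) × (Pit 2→Pit 4) = (949036.1, 230118.6, -655734).
So ∂z/∂E = −n_x/n_z = 1.44729 and ∂z/∂N = −n_y/n_z = 0.35093.
Gradient magnitude |∇z| = √(a² + b²) = √(2.09464 + 0.12315) = 1.48923.
True dip = arctan(1.48923) = 56.12°, dipping toward WSW (azimuth ≈ 256°).

56.12°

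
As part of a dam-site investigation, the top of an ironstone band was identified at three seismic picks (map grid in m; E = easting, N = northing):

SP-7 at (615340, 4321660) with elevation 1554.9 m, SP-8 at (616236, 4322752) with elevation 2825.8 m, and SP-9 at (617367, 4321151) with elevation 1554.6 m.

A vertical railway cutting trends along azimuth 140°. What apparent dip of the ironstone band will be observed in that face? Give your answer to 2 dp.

30.27°

Let the plane be z = a·E + b·N + c.
SP-8−SP-7: 896a + 1092b = 1270.9;  SP-9−SP-7: 2027a − 509b = −0.3.
Solving gives a = 0.24220, b = 0.96510.
Unit vector along 140° is (sin 140°, cos 140°) = (0.6428, -0.7660).
Slope in that direction = a·(0.6428) + b·(-0.7660) = −0.58363.
Apparent dip = arctan|0.58363| = 30.27° (true dip is 44.9°, so apparent ≤ true as expected).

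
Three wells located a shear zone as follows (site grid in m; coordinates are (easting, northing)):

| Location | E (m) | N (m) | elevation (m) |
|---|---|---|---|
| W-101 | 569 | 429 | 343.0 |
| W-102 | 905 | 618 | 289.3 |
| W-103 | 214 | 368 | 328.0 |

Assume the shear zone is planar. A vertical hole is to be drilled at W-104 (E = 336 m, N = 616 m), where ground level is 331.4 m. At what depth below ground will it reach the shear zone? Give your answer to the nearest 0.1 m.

Let the plane be z = a·E + b·N + c.
W-102−W-101: 336a + 189b = −53.7;  W-103−W-101: −355a − 61b = −15.
Solving gives a = 0.13113, b = −0.51725.
Then c = 343 − a·569 − b·429 = 490.29.
At (336, 616): z_contact = 44.06 − 318.63 + 490.29 = 215.72 m.
Depth below ground = 331.4 − 215.72 = 115.7 m.

115.7 m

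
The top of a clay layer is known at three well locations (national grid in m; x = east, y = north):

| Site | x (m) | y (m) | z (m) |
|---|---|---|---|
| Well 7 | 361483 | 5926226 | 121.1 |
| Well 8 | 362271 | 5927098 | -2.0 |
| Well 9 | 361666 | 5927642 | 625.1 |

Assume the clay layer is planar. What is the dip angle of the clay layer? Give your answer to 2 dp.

37.87°

Two edge vectors: Well 7→Well 8 = (788, 872, -123.1), Well 7→Well 9 = (183, 1416, 504).
Normal n = (Well 7→Well 8) × (Well 7→Well 9) = (613797.6, -419679.3, 956232).
So ∂z/∂x = −n_x/n_z = −0.64189 and ∂z/∂y = −n_y/n_z = 0.43889.
Gradient magnitude |∇z| = √(a² + b²) = √(0.41203 + 0.19262) = 0.77759.
True dip = arctan(0.77759) = 37.87°, dipping toward SE (azimuth ≈ 124°).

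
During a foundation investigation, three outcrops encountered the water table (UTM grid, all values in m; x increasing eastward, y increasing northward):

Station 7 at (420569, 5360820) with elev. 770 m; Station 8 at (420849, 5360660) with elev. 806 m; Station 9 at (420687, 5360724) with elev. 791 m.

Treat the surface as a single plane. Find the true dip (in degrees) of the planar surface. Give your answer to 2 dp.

11.55°

Let the plane be z = a·x + b·y + c.
Station 8−Station 7: 280a − 160b = 36;  Station 9−Station 7: 118a − 96b = 21.
Solving gives a = 0.01200, b = −0.20400.
Gradient magnitude |∇z| = √(a² + b²) = √(0.00014 + 0.04162) = 0.20435.
True dip = arctan(0.20435) = 11.55°, dipping toward N (azimuth ≈ 357°).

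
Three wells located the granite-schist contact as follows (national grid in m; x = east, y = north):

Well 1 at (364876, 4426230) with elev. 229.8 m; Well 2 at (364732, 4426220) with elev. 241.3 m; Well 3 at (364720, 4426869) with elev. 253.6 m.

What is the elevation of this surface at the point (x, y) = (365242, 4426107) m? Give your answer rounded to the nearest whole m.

Two edge vectors: Well 1→Well 2 = (-144, -10, 11.5), Well 1→Well 3 = (-156, 639, 23.8).
Normal n = (Well 1→Well 2) × (Well 1→Well 3) = (-7586.5, 1633.2, -93576).
So ∂z/∂x = −n_x/n_z = −0.08107314 and ∂z/∂y = −n_y/n_z = 0.01745319.
Intercept c from Well 1: 229.8 + 29581.64 − 77251.85 = −47440.40.
At (365242, 4426107): z = −29611.3 + 77249.7 − 47440.40 = 198.0 m.

198 m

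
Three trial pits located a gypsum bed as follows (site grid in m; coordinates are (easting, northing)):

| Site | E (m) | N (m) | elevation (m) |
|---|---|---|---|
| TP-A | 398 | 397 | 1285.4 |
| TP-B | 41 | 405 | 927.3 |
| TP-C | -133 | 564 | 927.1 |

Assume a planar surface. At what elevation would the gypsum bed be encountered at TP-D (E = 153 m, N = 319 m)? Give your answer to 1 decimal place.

Two edge vectors: TP-A→TP-B = (-357, 8, -358.1), TP-A→TP-C = (-531, 167, -358.3).
Normal n = (TP-A→TP-B) × (TP-A→TP-C) = (56936.3, 62238, -55371).
So ∂z/∂E = −n_x/n_z = 1.02827 and ∂z/∂N = −n_y/n_z = 1.12402.
Intercept c from TP-A: 1285.4 − 409.25 − 446.24 = 429.91.
At (153, 319): z = 157.3 + 358.6 + 429.91 = 945.8 m.

945.8 m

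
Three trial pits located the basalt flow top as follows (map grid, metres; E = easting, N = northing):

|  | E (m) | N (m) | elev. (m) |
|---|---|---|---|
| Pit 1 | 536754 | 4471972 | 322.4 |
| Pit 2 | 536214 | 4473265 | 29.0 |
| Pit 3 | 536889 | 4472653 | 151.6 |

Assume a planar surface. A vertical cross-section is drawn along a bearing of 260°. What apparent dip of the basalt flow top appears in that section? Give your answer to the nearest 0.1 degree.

Two edge vectors: Pit 1→Pit 2 = (-540, 1293, -293.4), Pit 1→Pit 3 = (135, 681, -170.8).
Normal n = (Pit 1→Pit 2) × (Pit 1→Pit 3) = (-21039, -131841, -542295).
So ∂z/∂E = −n_x/n_z = −0.03880 and ∂z/∂N = −n_y/n_z = −0.24312.
Unit vector along 260° is (sin 260°, cos 260°) = (-0.9848, -0.1736).
Slope in that direction = a·(-0.9848) + b·(-0.1736) = 0.08042.
Apparent dip = arctan|0.08042| = 4.6° (true dip is 13.8°, so apparent ≤ true as expected).

4.6°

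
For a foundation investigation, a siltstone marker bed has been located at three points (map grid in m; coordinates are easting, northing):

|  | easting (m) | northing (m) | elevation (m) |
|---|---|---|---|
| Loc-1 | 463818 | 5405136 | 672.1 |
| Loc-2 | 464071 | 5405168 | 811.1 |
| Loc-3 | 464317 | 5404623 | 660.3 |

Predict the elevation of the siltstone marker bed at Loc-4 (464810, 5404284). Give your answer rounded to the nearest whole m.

732 m

Two edge vectors: Loc-1→Loc-2 = (253, 32, 139), Loc-1→Loc-3 = (499, -513, -11.8).
Normal n = (Loc-1→Loc-2) × (Loc-1→Loc-3) = (70929.4, 72346.4, -145757).
So ∂z/∂easting = −n_x/n_z = 0.48662774 and ∂z/∂northing = −n_y/n_z = 0.49634940.
Intercept c from Loc-1: 672.1 − 225706.71 − 2682836.03 = −2907870.64.
At (464810, 5404284): z = 226189.4 + 2682413.1 − 2907870.64 = 731.9 m.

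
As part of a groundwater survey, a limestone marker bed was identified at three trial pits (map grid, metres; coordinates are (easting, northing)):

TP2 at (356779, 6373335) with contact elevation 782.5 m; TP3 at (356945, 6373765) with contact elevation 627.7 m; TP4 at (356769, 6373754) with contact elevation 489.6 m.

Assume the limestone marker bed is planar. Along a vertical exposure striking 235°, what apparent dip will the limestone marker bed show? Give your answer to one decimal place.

16.1°

Let the plane be z = a·E + b·N + c.
TP3−TP2: 166a + 430b = −154.8;  TP4−TP2: −10a + 419b = −292.9.
Solving gives a = 0.82712, b = −0.67931.
Unit vector along 235° is (sin 235°, cos 235°) = (-0.8192, -0.5736).
Slope in that direction = a·(-0.8192) + b·(-0.5736) = −0.28790.
Apparent dip = arctan|0.28790| = 16.1° (true dip is 46.9°, so apparent ≤ true as expected).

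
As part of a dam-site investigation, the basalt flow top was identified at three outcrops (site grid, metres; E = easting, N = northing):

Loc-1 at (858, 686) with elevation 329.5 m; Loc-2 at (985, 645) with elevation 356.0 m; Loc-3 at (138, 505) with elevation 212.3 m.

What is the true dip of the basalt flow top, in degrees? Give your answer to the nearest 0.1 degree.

Two edge vectors: Loc-1→Loc-2 = (127, -41, 26.5), Loc-1→Loc-3 = (-720, -181, -117.2).
Normal n = (Loc-1→Loc-2) × (Loc-1→Loc-3) = (9601.7, -4195.6, -52507).
So ∂z/∂E = −n_x/n_z = 0.18287 and ∂z/∂N = −n_y/n_z = −0.07991.
Gradient magnitude |∇z| = √(a² + b²) = √(0.03344 + 0.00638) = 0.19956.
True dip = arctan(0.19956) = 11.3°, dipping toward WNW (azimuth ≈ 294°).

11.3°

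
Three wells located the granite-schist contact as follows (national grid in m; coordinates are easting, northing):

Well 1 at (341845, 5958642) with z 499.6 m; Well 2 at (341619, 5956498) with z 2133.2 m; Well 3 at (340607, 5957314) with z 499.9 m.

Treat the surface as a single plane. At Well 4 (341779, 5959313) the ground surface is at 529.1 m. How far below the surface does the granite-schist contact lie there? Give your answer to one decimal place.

666.7 m

Let the plane be z = a·easting + b·northing + c.
Well 2−Well 1: −226a − 2144b = 1633.6;  Well 3−Well 1: −1238a − 1328b = 0.3.
Solving gives a = 0.921259532, b = −0.859050678.
Then c = 499.6 − a·341845 − b·5958642 = 4804347.09.
At (341779, 5959313): z_contact = 314867.16 − 5119351.87 + 4804347.09 = -137.63 m.
Depth below ground = 529.1 − (-137.63) = 666.7 m.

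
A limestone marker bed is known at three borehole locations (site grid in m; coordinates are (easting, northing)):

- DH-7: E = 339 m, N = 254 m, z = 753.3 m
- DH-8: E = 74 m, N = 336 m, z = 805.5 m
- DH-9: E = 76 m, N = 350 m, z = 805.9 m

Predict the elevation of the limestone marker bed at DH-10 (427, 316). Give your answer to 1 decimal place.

Two edge vectors: DH-7→DH-8 = (-265, 82, 52.2), DH-7→DH-9 = (-263, 96, 52.6).
Normal n = (DH-7→DH-8) × (DH-7→DH-9) = (-698, 210.4, -3874).
So ∂z/∂E = −n_x/n_z = −0.18018 and ∂z/∂N = −n_y/n_z = 0.05431.
Intercept c from DH-7: 753.3 + 61.08 − 13.79 = 800.58.
At (427, 316): z = −76.9 + 17.2 + 800.58 = 740.8 m.

740.8 m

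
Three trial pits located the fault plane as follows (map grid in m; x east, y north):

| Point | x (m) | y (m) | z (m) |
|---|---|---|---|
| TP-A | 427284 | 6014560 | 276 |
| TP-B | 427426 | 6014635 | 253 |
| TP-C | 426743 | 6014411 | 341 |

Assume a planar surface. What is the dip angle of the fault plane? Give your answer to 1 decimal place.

Let the plane be z = a·x + b·y + c.
TP-B−TP-A: 142a + 75b = −23;  TP-C−TP-A: −541a − 149b = 65.
Solving gives a = −0.07457, b = −0.16547.
Gradient magnitude |∇z| = √(a² + b²) = √(0.00556 + 0.02738) = 0.18150.
True dip = arctan(0.18150) = 10.3°, dipping toward NNE (azimuth ≈ 024°).

10.3°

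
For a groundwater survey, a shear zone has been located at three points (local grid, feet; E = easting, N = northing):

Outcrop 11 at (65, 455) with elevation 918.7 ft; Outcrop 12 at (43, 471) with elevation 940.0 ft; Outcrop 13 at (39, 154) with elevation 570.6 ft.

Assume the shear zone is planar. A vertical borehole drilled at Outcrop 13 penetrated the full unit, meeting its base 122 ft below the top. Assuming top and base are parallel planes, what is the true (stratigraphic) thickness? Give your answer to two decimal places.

79.15 ft

Two edge vectors: Outcrop 11→Outcrop 12 = (-22, 16, 21.3), Outcrop 11→Outcrop 13 = (-26, -301, -348.1).
Normal n = (Outcrop 11→Outcrop 12) × (Outcrop 11→Outcrop 13) = (841.7, -8212, 7038).
So ∂z/∂E = −n_x/n_z = −0.11959 and ∂z/∂N = −n_y/n_z = 1.16681.
|∇z| = √(a²+b²) = 1.17292, so dip δ = arctan(1.17292) = 49.55°.
True thickness = vertical thickness × cos δ = 122 × cos 49.55° = 79.15 ft.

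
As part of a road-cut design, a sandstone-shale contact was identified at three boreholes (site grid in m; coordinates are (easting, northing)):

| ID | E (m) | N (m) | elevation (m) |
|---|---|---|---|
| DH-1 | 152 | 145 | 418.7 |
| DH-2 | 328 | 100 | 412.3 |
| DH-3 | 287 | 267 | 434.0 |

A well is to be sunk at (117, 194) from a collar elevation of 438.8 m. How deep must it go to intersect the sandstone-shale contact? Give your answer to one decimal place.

13.7 m

Let the plane be z = a·E + b·N + c.
DH-2−DH-1: 176a − 45b = −6.4;  DH-3−DH-1: 135a + 122b = 15.3.
Solving gives a = −0.00335, b = 0.12912.
Then c = 418.7 − a·152 − b·145 = 400.49.
At (117, 194): z_contact = −0.39 + 25.05 + 400.49 = 425.14 m.
Depth below ground = 438.8 − 425.14 = 13.7 m.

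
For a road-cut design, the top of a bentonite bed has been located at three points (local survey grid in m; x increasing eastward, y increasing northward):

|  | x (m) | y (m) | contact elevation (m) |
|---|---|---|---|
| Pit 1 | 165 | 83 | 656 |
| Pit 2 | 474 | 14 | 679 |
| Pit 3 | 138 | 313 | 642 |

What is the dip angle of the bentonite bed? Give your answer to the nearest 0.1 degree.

4.7°

Two edge vectors: Pit 1→Pit 2 = (309, -69, 23), Pit 1→Pit 3 = (-27, 230, -14).
Normal n = (Pit 1→Pit 2) × (Pit 1→Pit 3) = (-4324, 3705, 69207).
So ∂z/∂x = −n_x/n_z = 0.06248 and ∂z/∂y = −n_y/n_z = −0.05354.
Gradient magnitude |∇z| = √(a² + b²) = √(0.00390 + 0.00287) = 0.08228.
True dip = arctan(0.08228) = 4.7°, dipping toward NW (azimuth ≈ 311°).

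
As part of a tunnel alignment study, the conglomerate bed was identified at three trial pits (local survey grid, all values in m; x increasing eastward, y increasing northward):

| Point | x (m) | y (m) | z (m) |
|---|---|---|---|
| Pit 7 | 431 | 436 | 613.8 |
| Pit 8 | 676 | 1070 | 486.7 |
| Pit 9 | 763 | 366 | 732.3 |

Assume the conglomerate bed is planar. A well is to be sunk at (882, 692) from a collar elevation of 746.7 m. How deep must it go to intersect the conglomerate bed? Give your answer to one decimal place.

Let the plane be z = a·x + b·y + c.
Pit 8−Pit 7: 245a + 634b = −127.1;  Pit 9−Pit 7: 332a − 70b = 118.5.
Solving gives a = 0.290953, b = −0.312908.
Then c = 613.8 − a·431 − b·436 = 624.83.
At (882, 692): z_contact = 256.62 − 216.53 + 624.83 = 664.92 m.
Depth below ground = 746.7 − 664.92 = 81.8 m.

81.8 m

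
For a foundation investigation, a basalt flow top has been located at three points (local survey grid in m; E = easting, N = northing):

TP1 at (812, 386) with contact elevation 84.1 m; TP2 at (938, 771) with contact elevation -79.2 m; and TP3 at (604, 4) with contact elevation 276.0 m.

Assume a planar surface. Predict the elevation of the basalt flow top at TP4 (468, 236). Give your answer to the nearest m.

Two edge vectors: TP1→TP2 = (126, 385, -163.3), TP1→TP3 = (-208, -382, 191.9).
Normal n = (TP1→TP2) × (TP1→TP3) = (11500.9, 9787, 31948).
So ∂z/∂E = −n_x/n_z = −0.35999 and ∂z/∂N = −n_y/n_z = −0.30634.
Intercept c from TP1: 84.1 + 292.31 + 118.25 = 494.66.
At (468, 236): z = −168.5 − 72.3 + 494.66 = 253.9 m.

254 m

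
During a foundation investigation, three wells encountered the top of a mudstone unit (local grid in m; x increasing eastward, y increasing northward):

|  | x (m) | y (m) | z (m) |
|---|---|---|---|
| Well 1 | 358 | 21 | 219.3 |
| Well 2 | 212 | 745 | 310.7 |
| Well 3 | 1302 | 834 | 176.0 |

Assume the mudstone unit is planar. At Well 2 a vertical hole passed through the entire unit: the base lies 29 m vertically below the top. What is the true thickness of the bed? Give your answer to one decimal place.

28.6 m

Let the plane be z = a·x + b·y + c.
Well 2−Well 1: −146a + 724b = 91.4;  Well 3−Well 1: 944a + 813b = −43.3.
Solving gives a = −0.13172, b = 0.09968.
|∇z| = √(a²+b²) = 0.16518, so dip δ = arctan(0.16518) = 9.38°.
True thickness = vertical thickness × cos δ = 29 × cos 9.38° = 28.6 m.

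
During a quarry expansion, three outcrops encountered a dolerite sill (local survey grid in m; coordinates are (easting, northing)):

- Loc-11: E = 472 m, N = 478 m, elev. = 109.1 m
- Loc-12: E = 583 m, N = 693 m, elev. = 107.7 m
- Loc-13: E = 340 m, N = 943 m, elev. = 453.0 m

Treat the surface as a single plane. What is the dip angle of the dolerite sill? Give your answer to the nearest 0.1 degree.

46.3°

Let the plane be z = a·E + b·N + c.
Loc-12−Loc-11: 111a + 215b = −1.4;  Loc-13−Loc-11: −132a + 465b = 343.9.
Solving gives a = −0.93243, b = 0.47488.
Gradient magnitude |∇z| = √(a² + b²) = √(0.86942 + 0.22551) = 1.04639.
True dip = arctan(1.04639) = 46.3°, dipping toward ESE (azimuth ≈ 117°).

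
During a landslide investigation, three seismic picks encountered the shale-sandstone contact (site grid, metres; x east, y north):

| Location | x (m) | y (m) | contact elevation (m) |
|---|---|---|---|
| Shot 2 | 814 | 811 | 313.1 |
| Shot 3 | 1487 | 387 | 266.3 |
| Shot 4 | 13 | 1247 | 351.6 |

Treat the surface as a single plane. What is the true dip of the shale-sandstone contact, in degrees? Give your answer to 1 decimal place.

14.9°

Two edge vectors: Shot 2→Shot 3 = (673, -424, -46.8), Shot 2→Shot 4 = (-801, 436, 38.5).
Normal n = (Shot 2→Shot 3) × (Shot 2→Shot 4) = (4080.8, 11576.3, -46196).
So ∂z/∂x = −n_x/n_z = 0.08834 and ∂z/∂y = −n_y/n_z = 0.25059.
Gradient magnitude |∇z| = √(a² + b²) = √(0.00780 + 0.06280) = 0.26571.
True dip = arctan(0.26571) = 14.9°, dipping toward SSW (azimuth ≈ 199°).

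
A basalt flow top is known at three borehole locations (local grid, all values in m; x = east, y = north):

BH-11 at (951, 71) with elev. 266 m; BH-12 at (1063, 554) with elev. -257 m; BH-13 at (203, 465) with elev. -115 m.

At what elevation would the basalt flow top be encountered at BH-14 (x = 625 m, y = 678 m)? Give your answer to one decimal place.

Let the plane be z = a·x + b·y + c.
BH-12−BH-11: 112a + 483b = −523;  BH-13−BH-11: −748a + 394b = −381.
Solving gives a = −0.054362, b = −1.070210.
Then c = 266 − a·951 − b·71 = 393.68.
At (625, 678): z = −34.0 − 725.6 + 393.68 = -365.9 m.

-365.9 m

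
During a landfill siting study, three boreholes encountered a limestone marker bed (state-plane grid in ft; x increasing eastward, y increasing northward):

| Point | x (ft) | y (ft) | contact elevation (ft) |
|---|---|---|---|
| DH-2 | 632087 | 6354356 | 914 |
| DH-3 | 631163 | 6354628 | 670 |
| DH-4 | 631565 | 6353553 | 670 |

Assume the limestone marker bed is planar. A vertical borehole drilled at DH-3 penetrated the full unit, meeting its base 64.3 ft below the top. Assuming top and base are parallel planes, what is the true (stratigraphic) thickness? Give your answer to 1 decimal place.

61.3 ft

Two edge vectors: DH-2→DH-3 = (-924, 272, -244), DH-2→DH-4 = (-522, -803, -244).
Normal n = (DH-2→DH-3) × (DH-2→DH-4) = (-262300, -98088, 883956).
So ∂z/∂x = −n_x/n_z = 0.29673 and ∂z/∂y = −n_y/n_z = 0.11096.
|∇z| = √(a²+b²) = 0.31680, so dip δ = arctan(0.31680) = 17.58°.
True thickness = vertical thickness × cos δ = 64.3 × cos 17.58° = 61.3 ft.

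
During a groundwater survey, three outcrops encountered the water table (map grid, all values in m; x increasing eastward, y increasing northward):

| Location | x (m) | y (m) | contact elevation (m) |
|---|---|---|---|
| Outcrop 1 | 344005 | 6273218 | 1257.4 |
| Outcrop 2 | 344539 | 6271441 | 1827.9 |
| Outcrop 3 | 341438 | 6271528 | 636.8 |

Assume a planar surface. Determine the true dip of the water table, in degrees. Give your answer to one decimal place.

23.3°

Two edge vectors: Outcrop 1→Outcrop 2 = (534, -1777, 570.5), Outcrop 1→Outcrop 3 = (-2567, -1690, -620.6).
Normal n = (Outcrop 1→Outcrop 2) × (Outcrop 1→Outcrop 3) = (2066951.2, -1133073.1, -5464019).
So ∂z/∂x = −n_x/n_z = 0.37828 and ∂z/∂y = −n_y/n_z = −0.20737.
Gradient magnitude |∇z| = √(a² + b²) = √(0.14310 + 0.04300) = 0.43139.
True dip = arctan(0.43139) = 23.3°, dipping toward WNW (azimuth ≈ 299°).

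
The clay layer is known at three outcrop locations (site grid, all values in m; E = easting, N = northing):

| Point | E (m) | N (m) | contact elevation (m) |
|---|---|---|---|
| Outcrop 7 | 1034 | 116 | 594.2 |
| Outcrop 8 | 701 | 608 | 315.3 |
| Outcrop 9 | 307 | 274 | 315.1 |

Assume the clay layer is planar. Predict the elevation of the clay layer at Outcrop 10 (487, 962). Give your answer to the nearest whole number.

122 m

Two edge vectors: Outcrop 7→Outcrop 8 = (-333, 492, -278.9), Outcrop 7→Outcrop 9 = (-727, 158, -279.1).
Normal n = (Outcrop 7→Outcrop 8) × (Outcrop 7→Outcrop 9) = (-93251, 109820, 305070).
So ∂z/∂E = −n_x/n_z = 0.30567 and ∂z/∂N = −n_y/n_z = −0.35998.
Intercept c from Outcrop 7: 594.2 − 316.06 + 41.76 = 319.89.
At (487, 962): z = 148.9 − 346.3 + 319.89 = 122.5 m.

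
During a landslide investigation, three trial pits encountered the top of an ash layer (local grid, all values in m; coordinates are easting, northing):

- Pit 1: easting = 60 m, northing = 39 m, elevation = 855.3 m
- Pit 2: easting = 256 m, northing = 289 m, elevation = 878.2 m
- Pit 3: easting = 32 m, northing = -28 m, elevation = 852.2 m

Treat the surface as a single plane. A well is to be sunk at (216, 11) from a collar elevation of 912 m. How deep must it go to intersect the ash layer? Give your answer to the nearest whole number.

37 m

Two edge vectors: Pit 1→Pit 2 = (196, 250, 22.9), Pit 1→Pit 3 = (-28, -67, -3.1).
Normal n = (Pit 1→Pit 2) × (Pit 1→Pit 3) = (759.3, -33.6, -6132).
So ∂z/∂easting = −n_x/n_z = 0.12383 and ∂z/∂northing = −n_y/n_z = −0.00548.
Intercept c from Pit 1: 855.3 − 7.43 + 0.21 = 848.08.
At (216, 11): z_contact = 26.7 − 0.1 + 848.08 = 874.8 m.
Depth below ground = 912 − 874.8 = 37 m.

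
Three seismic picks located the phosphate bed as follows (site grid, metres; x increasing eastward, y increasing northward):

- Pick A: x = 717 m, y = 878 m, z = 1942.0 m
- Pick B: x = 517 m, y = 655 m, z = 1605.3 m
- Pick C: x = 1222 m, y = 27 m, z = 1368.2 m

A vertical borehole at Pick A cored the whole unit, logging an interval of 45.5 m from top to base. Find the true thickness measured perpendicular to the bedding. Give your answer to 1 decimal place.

Let the plane be z = a·x + b·y + c.
Pick B−Pick A: −200a − 223b = −336.7;  Pick C−Pick A: 505a − 851b = −573.8.
Solving gives a = 0.56070, b = 1.00700.
|∇z| = √(a²+b²) = 1.15257, so dip δ = arctan(1.15257) = 49.05°.
True thickness = vertical thickness × cos δ = 45.5 × cos 49.05° = 29.8 m.

29.8 m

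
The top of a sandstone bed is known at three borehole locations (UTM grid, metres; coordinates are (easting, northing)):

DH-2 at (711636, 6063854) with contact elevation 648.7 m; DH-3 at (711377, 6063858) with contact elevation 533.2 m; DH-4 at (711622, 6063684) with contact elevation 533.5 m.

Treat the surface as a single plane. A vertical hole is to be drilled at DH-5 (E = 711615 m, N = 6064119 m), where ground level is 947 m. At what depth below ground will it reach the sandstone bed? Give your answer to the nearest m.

138 m

Two edge vectors: DH-2→DH-3 = (-259, 4, -115.5), DH-2→DH-4 = (-14, -170, -115.2).
Normal n = (DH-2→DH-3) × (DH-2→DH-4) = (-20095.8, -28219.8, 44086).
So ∂z/∂E = −n_x/n_z = 0.45583178 and ∂z/∂N = −n_y/n_z = 0.64010797.
Intercept c from DH-2: 648.7 − 324386.31 − 3881521.28 = −4205258.89.
At (711615, 6064119): z_contact = 324376.7 + 3881690.9 − 4205258.89 = 808.8 m.
Depth below ground = 947 − 808.8 = 138 m.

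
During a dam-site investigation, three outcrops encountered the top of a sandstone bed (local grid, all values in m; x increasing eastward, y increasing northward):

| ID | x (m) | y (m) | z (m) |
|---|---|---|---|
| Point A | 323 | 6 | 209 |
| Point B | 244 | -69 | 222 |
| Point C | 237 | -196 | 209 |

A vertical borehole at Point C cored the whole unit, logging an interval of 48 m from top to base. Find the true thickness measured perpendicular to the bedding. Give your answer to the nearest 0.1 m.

Let the plane be z = a·x + b·y + c.
Point B−Point A: −79a − 75b = 13;  Point C−Point A: −86a − 202b = 0.
Solving gives a = −0.27619, b = 0.11759.
|∇z| = √(a²+b²) = 0.30018, so dip δ = arctan(0.30018) = 16.71°.
True thickness = vertical thickness × cos δ = 48 × cos 16.71° = 46.0 m.

46.0 m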